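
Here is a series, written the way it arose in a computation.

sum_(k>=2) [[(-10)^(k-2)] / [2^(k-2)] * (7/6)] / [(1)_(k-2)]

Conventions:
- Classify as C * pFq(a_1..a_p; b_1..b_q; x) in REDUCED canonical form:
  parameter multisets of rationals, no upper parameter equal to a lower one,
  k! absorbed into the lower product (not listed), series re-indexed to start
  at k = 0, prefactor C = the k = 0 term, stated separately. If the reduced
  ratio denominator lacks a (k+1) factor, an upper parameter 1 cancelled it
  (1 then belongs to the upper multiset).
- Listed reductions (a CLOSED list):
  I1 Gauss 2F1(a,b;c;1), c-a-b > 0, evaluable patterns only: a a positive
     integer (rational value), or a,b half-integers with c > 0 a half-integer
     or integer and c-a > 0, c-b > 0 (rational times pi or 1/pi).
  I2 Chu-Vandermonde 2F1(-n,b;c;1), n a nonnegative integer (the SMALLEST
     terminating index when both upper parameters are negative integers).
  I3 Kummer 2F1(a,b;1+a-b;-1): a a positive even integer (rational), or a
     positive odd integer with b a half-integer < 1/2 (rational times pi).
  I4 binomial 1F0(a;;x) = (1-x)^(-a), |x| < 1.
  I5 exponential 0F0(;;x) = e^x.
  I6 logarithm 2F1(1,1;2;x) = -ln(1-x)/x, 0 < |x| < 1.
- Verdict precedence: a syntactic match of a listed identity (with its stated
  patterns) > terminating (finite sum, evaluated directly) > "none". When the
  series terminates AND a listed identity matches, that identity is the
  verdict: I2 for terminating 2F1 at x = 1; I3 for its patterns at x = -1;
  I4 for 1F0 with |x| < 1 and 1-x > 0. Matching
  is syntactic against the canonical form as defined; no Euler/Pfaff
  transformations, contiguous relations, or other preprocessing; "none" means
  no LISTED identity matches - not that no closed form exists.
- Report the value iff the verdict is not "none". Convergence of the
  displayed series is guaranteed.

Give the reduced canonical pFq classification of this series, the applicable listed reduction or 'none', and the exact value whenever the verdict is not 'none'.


First insight: with t_0 = 7/6, the two k-th powers (C = 7/6, x = -5) combine into one argument.
Adjacent-term ratio: r(k) = (-5) * 1 / [(k+1)] - rational in k, leading ratio (-5); with t_0 = 7/6, classification follows.

The series (x = -5) is 0F0: upper {-}, lower {-}, prefactor 7/6. Verdict: this is the I5 exponential reduction (the 0F0 exponential series at x = -5). Sum: (7/6) * e^(-5).


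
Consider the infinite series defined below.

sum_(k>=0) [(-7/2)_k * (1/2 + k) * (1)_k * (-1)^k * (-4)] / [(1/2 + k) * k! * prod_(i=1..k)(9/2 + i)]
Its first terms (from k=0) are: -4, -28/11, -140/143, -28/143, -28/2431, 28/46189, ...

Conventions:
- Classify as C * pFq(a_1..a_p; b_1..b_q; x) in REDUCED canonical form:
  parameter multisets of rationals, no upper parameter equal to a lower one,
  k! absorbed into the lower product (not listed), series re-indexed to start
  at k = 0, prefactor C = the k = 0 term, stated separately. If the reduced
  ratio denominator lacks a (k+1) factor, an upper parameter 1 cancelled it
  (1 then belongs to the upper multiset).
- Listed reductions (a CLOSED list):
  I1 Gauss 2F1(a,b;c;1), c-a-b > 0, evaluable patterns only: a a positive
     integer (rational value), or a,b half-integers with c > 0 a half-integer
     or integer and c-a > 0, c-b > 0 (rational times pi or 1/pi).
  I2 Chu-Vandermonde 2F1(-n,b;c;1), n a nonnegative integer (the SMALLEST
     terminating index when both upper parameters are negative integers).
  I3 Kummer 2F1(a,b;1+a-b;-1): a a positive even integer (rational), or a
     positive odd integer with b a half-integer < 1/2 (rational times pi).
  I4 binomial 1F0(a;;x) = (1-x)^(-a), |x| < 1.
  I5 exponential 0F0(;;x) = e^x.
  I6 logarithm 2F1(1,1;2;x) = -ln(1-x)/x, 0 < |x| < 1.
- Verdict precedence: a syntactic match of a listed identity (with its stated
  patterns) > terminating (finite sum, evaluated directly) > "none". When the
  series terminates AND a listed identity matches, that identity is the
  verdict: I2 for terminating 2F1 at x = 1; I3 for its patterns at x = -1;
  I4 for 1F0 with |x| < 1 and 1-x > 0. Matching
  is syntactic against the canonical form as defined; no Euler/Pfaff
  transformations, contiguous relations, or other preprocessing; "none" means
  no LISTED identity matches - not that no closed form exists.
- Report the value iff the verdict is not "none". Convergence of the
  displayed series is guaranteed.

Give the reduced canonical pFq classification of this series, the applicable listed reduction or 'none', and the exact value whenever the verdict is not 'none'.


Prefactor -4, argument -1: 2F1 with upper {-7/2, 1} over lower {11/2}. Verdict: Kummer (I3) fires (x = -1; c = 11/2 equals 1+a-b for upper {-7/2, 1}: listed pattern). Exact value: (-315/128) * pi.

Key observation: x = (-1) and k + 1/2 divides numerator and denominator alike; C = -4 after cancelling.
Ratio: r(k) = (-1) * (k-7/2) (k+1) / [(k+11/2) (k+1)] ; factor over Q: parameters, x = (-1), and C = -4.


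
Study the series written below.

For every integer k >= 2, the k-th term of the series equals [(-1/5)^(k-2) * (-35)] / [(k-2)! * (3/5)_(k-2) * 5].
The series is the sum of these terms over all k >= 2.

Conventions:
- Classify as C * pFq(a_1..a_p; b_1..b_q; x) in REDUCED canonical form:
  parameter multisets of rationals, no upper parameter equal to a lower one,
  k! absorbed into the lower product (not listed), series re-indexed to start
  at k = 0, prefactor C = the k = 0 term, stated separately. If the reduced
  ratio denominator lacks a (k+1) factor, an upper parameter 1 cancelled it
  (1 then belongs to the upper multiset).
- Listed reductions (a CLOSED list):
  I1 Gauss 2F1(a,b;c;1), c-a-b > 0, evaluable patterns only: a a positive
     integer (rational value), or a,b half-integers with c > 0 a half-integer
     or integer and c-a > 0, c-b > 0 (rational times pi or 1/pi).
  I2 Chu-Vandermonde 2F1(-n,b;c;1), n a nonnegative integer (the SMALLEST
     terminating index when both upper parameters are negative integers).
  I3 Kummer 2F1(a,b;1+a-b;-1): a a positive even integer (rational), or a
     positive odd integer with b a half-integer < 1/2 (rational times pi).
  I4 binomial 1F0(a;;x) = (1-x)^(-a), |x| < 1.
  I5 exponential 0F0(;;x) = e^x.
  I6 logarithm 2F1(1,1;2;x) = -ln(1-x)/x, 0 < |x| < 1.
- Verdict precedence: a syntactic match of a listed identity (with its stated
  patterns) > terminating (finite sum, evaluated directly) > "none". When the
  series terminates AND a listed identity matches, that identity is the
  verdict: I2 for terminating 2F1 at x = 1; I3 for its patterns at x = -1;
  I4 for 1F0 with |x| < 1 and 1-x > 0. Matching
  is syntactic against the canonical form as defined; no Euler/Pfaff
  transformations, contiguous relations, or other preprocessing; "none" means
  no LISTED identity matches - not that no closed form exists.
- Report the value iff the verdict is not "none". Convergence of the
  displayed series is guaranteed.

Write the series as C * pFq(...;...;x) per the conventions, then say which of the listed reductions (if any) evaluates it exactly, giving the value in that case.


With C = -7: the canonical form is 0F1(-; 3/5; -1/5). Verdict: none. A 0F1 with upper {-} fits none of I1-I6 at x = -1/5; the sum runs forever.

First insight: with t_0 = -7, the constant factors (C = -7, x = -1/5) combine into one prefactor.
Step ratio: r(k) = (-1/5) * 1 / [(k+3/5) (k+1)] - rational; roots negated = parameters, x = (-1/5), C = -7.


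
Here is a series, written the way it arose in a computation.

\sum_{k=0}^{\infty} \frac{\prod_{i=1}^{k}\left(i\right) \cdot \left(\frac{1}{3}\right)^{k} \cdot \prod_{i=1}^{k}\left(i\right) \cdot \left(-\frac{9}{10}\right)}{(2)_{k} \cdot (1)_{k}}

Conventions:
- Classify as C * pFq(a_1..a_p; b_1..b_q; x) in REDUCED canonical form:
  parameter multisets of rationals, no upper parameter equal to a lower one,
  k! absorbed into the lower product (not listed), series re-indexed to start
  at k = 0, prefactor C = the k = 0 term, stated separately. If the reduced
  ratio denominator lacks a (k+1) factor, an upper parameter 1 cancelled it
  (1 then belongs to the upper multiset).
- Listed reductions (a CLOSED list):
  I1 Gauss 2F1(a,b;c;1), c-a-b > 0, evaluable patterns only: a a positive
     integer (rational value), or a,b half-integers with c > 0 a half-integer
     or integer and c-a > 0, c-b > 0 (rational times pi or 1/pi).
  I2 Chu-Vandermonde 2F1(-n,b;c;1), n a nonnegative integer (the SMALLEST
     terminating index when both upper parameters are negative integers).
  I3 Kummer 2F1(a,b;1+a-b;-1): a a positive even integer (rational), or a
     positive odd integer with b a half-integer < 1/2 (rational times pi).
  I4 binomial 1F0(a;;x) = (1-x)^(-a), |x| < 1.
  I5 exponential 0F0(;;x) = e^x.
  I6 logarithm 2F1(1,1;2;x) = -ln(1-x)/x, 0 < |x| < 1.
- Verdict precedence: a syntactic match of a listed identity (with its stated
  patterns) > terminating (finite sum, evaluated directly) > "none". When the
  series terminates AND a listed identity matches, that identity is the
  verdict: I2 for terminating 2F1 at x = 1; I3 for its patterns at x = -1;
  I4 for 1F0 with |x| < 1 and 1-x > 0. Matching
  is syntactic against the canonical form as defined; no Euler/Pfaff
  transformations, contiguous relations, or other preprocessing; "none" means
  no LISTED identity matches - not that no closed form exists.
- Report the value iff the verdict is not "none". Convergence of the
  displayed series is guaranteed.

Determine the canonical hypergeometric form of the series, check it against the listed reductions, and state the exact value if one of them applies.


At argument \frac{1}{3}: a 2F1 with upper {1, 1}, lower {2}, scaled by C = -\frac{9}{10}. Verdict: the logarithmic series (I6) fires (the logarithm: parameters (1,1;2), x = \frac{1}{3}). Its exact value is \frac{27}{10} \cdot \ln\left(\frac{2}{3}\right).

First insight: from the first term -\frac{9}{10}: (1)_k (C = -9/10, x = 1/3) is k! itself.
Adjacent-term ratio: r(k) = \frac{1}{3} * (k+1) (k+1) / [(k+2) (k+1)] - poly over poly, x = \frac{1}{3} from leading terms; C = -\frac{9}{10} at k = 0.


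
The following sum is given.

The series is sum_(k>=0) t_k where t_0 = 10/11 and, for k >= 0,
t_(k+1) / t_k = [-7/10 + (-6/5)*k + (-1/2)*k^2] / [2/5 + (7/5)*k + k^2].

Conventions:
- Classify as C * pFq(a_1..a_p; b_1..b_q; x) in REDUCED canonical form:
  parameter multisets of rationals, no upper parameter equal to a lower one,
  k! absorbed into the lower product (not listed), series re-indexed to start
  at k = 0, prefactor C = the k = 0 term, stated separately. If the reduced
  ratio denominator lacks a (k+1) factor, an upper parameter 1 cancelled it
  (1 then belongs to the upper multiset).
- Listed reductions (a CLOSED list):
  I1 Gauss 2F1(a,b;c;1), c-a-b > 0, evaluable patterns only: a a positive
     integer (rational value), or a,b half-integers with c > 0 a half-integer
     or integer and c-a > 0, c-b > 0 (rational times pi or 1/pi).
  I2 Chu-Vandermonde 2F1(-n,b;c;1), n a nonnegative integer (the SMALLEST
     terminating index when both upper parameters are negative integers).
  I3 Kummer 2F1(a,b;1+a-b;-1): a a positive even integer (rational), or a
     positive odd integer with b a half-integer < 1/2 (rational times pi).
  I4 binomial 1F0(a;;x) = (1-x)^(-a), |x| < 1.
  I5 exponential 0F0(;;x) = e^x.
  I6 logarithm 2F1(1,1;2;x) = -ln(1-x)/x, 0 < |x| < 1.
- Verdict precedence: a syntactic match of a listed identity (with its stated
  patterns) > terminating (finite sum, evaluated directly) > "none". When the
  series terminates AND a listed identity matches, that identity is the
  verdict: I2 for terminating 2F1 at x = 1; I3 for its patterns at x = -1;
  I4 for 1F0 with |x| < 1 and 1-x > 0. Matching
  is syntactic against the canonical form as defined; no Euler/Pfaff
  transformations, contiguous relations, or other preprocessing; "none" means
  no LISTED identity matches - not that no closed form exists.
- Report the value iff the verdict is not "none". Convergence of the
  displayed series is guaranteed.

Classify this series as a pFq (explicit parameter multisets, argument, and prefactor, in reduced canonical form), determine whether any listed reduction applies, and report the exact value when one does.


The tell: t_0 being 10/11, roots of the ratio polynomials (C = 10/11, x = -1/2) are the negated parameters.
Step ratio: r(k) = (-1/2) * (k+1) (k+7/5) / [(k+2/5) (k+1)] ; factor over Q: parameters, x = (-1/2), and C = 10/11.

x = -1/2 here; the reduced form reads 2F1, upper {1, 7/5}, lower {2/5}, C = 10/11. Verdict: no listed reduction: x = -1/2 and upper {1, 7/5} fail every I1-I6 pattern.


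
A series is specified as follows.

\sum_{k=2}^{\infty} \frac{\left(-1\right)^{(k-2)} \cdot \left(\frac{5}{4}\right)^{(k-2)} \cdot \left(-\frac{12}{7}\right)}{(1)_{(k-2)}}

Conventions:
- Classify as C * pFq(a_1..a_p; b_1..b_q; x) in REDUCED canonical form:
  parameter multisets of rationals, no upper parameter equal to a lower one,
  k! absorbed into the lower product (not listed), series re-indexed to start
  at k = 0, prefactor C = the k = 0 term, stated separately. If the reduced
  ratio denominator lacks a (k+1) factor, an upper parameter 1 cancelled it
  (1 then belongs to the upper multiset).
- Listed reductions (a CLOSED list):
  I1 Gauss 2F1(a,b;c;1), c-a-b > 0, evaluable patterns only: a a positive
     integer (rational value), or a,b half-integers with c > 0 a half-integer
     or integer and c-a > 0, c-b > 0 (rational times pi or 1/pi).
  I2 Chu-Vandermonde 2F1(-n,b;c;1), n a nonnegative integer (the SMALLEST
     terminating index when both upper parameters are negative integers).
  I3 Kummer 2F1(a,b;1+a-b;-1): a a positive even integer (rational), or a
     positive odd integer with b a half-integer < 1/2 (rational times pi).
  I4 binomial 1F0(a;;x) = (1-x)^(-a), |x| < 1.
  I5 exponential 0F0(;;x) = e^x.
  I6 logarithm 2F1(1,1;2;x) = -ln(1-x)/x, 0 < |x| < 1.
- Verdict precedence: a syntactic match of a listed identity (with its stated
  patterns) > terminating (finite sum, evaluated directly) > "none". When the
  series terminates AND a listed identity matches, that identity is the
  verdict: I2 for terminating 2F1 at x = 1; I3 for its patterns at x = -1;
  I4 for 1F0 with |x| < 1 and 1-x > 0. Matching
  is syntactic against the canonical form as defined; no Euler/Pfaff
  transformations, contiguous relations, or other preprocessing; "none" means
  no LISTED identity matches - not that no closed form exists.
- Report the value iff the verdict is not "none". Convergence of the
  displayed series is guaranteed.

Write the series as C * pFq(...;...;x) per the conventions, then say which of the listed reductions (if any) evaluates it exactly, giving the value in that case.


Key observation: from the first term -\frac{12}{7}: the (-1)^k factor (C = -12/7, x = -5/4) folds into the argument's sign.
Term ratio: r(k) = -\frac{5}{4} * 1 / [(k+1)] ; factor over Q: parameters, x = -\frac{5}{4}, and C = -\frac{12}{7}.

Reduced: x = -\frac{5}{4}, 0F0, upper = {-}, lower = {-}, C = -\frac{12}{7}. Verdict (x = -\frac{5}{4}): exponential (I5) applies (the 0F0 exponential series at x = -\frac{5}{4}). Sum: \left(-\frac{12}{7}\right) \cdot e^{-\frac{5}{4}}.


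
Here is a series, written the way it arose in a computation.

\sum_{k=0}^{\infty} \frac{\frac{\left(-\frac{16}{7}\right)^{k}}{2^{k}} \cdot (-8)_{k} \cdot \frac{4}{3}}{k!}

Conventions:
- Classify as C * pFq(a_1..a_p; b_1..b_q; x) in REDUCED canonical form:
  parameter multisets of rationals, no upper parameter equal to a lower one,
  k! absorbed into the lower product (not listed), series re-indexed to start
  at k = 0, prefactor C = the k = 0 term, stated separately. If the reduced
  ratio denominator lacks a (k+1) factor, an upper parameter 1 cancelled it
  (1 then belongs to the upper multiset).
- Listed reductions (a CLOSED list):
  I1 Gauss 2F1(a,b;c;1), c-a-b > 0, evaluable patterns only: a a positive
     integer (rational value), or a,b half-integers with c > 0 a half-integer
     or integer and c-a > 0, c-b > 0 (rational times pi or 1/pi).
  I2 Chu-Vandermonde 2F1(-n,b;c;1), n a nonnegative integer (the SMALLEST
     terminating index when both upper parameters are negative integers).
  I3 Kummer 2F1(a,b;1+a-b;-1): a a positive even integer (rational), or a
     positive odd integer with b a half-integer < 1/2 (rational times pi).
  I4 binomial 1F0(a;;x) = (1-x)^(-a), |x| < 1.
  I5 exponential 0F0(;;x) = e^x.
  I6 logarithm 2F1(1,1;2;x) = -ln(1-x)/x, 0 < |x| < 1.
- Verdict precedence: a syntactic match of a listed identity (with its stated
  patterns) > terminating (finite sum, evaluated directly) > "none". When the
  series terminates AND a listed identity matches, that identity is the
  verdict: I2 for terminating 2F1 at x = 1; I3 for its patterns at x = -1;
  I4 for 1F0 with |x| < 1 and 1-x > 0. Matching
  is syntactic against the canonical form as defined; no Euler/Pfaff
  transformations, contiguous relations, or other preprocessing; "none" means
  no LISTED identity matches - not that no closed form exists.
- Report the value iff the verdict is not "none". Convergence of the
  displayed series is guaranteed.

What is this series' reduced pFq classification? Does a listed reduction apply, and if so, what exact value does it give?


Classification (C = \frac{4}{3}): 1F0 with upper {-8}, lower {-}, argument x = -\frac{8}{7}. Verdict: terminating - no listed pattern fits, but -8 in the upper list cuts the series at k = 8; direct evaluation. Value: \frac{3417187500}{5764801}.

First insight: with t_0 = \frac{4}{3}, the two k-th powers (prefactor 4/3) combine into one argument.
Consecutive-term ratio: r(k) = -\frac{8}{7} * (k-8) / [(k+1)] ; factor over Q: parameters, x = -\frac{8}{7}, and C = \frac{4}{3}.


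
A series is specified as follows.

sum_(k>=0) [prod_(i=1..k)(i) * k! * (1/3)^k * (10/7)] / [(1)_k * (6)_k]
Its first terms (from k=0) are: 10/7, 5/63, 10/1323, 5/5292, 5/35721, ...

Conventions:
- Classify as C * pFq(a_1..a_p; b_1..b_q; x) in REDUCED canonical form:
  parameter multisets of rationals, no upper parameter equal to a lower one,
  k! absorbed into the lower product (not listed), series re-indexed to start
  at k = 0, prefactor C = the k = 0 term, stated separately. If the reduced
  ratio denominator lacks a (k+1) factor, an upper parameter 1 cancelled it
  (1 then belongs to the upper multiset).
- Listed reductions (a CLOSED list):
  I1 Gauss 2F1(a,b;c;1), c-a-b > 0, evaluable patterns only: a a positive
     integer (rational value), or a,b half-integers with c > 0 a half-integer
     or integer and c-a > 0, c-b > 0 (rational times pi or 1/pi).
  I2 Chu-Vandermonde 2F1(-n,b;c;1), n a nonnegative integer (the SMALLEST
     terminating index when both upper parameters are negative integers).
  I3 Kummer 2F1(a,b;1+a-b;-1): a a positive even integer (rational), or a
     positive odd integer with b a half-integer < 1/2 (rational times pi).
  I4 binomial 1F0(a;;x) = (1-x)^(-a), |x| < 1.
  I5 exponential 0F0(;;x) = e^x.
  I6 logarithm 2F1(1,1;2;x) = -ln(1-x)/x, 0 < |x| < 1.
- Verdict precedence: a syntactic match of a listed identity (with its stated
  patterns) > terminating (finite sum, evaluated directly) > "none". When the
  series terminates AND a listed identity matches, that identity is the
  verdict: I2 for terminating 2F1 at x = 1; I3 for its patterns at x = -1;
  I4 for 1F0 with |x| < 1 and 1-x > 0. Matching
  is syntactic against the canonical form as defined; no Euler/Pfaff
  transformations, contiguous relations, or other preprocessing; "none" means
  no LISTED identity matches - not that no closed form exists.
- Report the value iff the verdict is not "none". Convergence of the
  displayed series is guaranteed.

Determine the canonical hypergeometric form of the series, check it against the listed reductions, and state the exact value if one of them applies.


Key observation: t_0 = 10/7 here, and the factorial ratio (C = 10/7) (k+a-1)!/(a-1)! is a rising factorial (a)_k.
Term ratio: r(k) = (1/3) * (k+1) (k+1) / [(k+6) (k+1)] - rational in k. x = (1/3); t_0 = 10/7; negate the roots.

Reduced: x = 1/3, 2F1, upper = {1, 1}, lower = {6}, C = 10/7. Verdict: no listed reduction: x = 1/3 and upper {1, 1} fail every I1-I6 pattern.


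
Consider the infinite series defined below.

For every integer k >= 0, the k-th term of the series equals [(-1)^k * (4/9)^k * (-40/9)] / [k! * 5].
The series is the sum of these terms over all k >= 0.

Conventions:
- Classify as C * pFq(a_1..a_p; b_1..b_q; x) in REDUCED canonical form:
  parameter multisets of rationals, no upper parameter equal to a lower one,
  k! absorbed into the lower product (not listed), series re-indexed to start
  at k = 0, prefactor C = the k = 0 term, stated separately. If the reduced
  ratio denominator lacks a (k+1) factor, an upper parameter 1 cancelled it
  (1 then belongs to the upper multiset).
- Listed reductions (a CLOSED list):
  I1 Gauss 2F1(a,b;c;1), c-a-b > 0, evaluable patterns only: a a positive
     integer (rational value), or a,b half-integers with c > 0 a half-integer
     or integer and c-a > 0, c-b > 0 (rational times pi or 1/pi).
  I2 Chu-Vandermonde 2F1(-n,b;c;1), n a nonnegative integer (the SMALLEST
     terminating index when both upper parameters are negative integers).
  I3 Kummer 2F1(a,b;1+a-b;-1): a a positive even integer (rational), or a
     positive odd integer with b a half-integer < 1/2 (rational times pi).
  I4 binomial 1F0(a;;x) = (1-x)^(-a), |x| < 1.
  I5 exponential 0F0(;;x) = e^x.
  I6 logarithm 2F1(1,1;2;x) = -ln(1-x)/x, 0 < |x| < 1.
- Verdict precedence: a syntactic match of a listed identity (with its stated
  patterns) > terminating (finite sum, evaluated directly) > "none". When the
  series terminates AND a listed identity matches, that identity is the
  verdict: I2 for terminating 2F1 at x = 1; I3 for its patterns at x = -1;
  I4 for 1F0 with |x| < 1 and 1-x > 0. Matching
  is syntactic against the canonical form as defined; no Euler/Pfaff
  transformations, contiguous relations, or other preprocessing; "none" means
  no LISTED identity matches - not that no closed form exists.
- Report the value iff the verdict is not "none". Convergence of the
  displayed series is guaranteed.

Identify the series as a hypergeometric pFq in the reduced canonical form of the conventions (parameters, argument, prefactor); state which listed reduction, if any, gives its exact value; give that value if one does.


Reduced: x = -4/9, 0F0, upper = {-}, lower = {-}, C = -8/9. Verdict: exponential (I5) applies (the 0F0 exponential series at x = -4/9). Value: (-8/9) * e^(-4/9).

First insight: from the first term -8/9: the constant factors (prefactor -8/9) combine into one prefactor.
Adjacent-term ratio: r(k) = (-4/9) * 1 / [(k+1)] - rational in k, leading ratio (-4/9); with t_0 = -8/9, classification follows.


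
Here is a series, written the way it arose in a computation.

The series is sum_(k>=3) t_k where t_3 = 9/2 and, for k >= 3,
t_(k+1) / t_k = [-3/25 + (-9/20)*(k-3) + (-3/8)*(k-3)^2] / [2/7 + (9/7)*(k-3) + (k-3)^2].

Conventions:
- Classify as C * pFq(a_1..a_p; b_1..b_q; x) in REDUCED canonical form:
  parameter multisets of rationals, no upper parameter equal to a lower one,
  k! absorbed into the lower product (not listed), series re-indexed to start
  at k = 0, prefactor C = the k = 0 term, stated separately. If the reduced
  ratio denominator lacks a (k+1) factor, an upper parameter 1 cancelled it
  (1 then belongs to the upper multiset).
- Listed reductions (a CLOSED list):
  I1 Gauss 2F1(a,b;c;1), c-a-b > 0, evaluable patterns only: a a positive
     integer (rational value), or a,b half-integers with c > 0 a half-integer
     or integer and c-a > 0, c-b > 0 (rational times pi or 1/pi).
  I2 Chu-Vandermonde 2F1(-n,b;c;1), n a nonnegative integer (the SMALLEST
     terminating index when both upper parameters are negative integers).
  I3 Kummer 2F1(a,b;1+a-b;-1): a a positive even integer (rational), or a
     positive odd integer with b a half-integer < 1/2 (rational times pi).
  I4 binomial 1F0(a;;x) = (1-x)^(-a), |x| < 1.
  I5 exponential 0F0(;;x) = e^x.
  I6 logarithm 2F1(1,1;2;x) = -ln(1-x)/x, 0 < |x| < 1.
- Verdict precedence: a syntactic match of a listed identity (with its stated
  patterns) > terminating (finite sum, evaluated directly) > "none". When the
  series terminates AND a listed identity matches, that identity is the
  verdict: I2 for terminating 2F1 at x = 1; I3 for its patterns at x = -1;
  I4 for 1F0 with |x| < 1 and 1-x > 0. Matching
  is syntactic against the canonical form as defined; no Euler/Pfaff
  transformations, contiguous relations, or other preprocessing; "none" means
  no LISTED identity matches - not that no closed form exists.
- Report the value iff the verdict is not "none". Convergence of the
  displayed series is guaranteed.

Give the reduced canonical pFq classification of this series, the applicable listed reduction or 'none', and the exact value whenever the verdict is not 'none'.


With C = 9/2: the canonical form is 2F1(2/5, 4/5; 2/7; -3/8). Verdict: none. No listed pattern accepts 2F1(2/5, 4/5; 2/7; -3/8).

Structural cue: x = (-3/8) and roots of the ratio polynomials (C = 9/2, x = -3/8) are the negated parameters.
Term ratio: r(k) = (-3/8) * (k+2/5) (k+4/5) / [(k+2/7) (k+1)] ; factor over Q: parameters, x = (-3/8), and C = 9/2.


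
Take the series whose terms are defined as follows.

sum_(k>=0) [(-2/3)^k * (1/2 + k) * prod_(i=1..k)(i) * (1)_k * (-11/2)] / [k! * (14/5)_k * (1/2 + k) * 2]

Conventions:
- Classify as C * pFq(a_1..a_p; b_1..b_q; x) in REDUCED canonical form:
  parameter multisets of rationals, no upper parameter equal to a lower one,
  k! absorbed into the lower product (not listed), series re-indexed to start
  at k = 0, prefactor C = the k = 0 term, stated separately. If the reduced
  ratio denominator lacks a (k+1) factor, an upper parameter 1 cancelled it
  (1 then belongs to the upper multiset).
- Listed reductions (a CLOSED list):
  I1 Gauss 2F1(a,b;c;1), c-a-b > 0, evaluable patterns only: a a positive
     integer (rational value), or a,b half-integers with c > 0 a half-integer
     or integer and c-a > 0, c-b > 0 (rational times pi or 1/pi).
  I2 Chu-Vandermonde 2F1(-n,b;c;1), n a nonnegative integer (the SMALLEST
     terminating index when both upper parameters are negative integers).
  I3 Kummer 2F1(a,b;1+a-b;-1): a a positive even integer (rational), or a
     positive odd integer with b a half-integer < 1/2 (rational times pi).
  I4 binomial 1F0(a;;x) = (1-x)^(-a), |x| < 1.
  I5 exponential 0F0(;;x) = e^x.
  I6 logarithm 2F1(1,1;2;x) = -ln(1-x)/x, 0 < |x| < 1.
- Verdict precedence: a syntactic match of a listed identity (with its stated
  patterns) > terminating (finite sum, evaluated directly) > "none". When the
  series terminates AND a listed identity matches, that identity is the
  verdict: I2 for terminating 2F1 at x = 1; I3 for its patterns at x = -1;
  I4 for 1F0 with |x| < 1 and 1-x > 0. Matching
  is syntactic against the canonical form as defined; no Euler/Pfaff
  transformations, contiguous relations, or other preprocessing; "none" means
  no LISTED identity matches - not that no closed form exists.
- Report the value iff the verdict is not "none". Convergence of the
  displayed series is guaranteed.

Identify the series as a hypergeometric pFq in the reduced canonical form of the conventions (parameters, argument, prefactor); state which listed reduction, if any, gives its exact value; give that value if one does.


The series (x = -2/3) is 2F1: upper {1, 1}, lower {14/5}, prefactor -11/4. Verdict: none. Every listed pattern misses the 2F1 form at -2/3, upper {1, 1}.

The tell: x = (-2/3) and the factor k + 1/2 cancels (top and bottom), leaving C = -11/4, x = -2/3.
Step ratio: r(k) = (-2/3) * (k+1) (k+1) / [(k+14/5) (k+1)] - rational in k. x = (-2/3); t_0 = -11/4; negate the roots.


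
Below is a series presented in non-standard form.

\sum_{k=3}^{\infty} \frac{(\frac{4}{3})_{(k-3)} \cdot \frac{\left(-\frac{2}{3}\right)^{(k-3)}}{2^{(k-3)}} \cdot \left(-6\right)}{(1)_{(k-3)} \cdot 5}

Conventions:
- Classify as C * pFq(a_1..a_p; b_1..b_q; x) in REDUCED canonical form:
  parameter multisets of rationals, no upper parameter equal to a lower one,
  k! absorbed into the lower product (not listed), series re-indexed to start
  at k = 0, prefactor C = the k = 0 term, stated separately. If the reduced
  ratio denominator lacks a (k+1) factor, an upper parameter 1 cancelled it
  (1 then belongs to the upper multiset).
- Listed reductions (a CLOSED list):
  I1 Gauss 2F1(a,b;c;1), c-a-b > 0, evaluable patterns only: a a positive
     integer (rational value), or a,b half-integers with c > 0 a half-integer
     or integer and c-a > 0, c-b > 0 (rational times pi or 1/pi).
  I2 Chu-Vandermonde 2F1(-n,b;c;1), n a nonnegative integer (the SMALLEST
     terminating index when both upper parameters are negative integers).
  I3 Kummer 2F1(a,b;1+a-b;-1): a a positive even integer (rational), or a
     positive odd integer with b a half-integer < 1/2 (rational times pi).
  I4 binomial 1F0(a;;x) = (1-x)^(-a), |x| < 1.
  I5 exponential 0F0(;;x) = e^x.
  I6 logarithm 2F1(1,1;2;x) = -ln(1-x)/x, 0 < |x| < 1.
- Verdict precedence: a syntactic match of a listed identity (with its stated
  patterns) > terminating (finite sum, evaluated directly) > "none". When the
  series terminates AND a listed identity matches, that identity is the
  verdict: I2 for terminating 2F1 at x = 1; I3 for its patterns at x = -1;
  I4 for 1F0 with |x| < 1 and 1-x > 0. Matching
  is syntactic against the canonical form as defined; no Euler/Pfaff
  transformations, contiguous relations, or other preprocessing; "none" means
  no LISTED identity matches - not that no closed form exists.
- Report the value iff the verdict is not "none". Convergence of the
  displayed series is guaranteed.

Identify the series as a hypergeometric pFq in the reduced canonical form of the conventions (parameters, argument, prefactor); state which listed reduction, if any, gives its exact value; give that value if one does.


Canonical form: C = -\frac{6}{5} times 1F0 with upper {\frac{4}{3}}, lower {-}, x = -\frac{1}{3}. Verdict: the binomial series (I4) matches (the 1F0 binomial series: exponent -4/3, x = -\frac{1}{3}). Its exact value is \left(-\frac{6}{5}\right) \cdot \left(\frac{4}{3}\right)^{-\frac{4}{3}}.

The tell: with t_0 = -\frac{6}{5}, the constant factors (C = -6/5, x = -1/3) combine into one prefactor.
Adjacent-term ratio: r(k) = -\frac{1}{3} * (k+\frac{4}{3}) / [(k+1)] - rational in k, leading ratio -\frac{1}{3}; with t_0 = -\frac{6}{5}, classification follows.


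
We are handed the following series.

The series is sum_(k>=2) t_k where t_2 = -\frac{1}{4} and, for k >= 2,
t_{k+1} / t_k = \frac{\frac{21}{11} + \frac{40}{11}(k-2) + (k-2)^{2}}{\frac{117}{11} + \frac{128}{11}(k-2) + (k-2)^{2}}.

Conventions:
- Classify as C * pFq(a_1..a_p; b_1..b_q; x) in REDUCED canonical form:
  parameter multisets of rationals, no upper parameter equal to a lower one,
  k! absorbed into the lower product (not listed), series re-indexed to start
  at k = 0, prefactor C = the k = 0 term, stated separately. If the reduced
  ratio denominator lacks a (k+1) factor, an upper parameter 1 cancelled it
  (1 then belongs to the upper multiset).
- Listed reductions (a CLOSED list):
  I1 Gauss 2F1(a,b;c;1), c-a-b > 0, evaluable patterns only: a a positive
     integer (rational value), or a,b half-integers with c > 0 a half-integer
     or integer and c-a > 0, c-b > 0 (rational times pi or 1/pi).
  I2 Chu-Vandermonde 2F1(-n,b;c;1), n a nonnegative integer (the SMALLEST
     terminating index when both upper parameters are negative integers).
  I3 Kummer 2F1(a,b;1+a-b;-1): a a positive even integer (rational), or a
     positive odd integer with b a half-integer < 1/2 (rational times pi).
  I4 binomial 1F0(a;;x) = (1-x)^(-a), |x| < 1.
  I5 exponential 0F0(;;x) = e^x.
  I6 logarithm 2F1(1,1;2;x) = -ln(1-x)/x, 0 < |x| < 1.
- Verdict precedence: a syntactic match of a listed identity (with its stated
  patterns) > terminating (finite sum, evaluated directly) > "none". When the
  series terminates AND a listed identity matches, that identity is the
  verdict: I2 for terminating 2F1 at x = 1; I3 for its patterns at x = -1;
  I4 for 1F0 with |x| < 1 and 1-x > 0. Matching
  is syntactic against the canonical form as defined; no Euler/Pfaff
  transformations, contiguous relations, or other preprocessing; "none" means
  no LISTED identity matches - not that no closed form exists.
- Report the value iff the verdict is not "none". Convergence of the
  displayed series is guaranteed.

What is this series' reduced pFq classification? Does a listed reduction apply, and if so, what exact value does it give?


Key step: from the first term -\frac{1}{4}: the expanded ratio factors over Q; C = -1/4, x = 1, roots give parameters.
Consecutive-term ratio: r(k) = 1 * (k+\frac{7}{11}) (k+3) / [(k+\frac{117}{11}) (k+1)] ; factor over Q: parameters, x = 1, and C = -\frac{1}{4}.

Prefactor -\frac{1}{4}, argument 1: 2F1 with upper {\frac{7}{11}, 3} over lower {\frac{117}{11}}. Verdict: Gauss (I1, integer-parameter pattern) applies (x = 1: the Gamma ratio telescopes since c-a-b = 7 > 0 and a = 3 in Z>0). Sum: -\frac{5035}{15972}.


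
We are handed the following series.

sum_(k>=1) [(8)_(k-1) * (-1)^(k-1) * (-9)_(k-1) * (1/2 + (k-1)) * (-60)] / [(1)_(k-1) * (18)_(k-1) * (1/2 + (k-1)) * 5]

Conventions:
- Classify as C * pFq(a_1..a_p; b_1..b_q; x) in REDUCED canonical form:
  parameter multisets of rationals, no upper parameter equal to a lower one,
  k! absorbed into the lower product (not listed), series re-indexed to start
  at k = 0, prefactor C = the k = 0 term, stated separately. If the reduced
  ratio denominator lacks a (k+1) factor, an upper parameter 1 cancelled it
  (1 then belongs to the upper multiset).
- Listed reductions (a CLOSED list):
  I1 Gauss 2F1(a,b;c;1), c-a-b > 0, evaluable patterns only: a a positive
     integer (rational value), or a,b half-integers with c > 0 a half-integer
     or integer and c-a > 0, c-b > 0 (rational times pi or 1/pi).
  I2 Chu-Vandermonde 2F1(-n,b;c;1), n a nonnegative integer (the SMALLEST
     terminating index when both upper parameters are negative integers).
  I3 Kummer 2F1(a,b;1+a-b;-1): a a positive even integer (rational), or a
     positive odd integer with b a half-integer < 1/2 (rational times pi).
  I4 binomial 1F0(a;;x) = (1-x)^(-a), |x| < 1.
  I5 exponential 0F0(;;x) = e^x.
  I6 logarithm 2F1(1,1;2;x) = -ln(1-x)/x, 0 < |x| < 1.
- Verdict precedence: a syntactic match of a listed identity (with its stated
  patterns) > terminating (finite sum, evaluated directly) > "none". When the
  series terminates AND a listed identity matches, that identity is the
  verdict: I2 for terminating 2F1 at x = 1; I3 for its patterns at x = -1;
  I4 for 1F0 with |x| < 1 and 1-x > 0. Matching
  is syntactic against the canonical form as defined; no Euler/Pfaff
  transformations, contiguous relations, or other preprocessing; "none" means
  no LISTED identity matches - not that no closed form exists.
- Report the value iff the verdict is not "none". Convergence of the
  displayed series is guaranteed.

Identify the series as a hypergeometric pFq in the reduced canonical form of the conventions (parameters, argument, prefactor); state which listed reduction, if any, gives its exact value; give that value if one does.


This is -12 * 2F1(-9, 8; 18; -1) in reduced canonical form. Verdict (x = -1): Kummer's theorem (I3) applies (x = -1; c = 18 equals 1+a-b for upper {-9, 8}: listed pattern). Hence: -408.

First insight: x = (-1) and the constant factors (prefactor -12) combine into one prefactor.
Adjacent-term ratio: r(k) = (-1) * (k-9) (k+8) / [(k+18) (k+1)] - rational; roots negated = parameters, x = (-1), C = -12.


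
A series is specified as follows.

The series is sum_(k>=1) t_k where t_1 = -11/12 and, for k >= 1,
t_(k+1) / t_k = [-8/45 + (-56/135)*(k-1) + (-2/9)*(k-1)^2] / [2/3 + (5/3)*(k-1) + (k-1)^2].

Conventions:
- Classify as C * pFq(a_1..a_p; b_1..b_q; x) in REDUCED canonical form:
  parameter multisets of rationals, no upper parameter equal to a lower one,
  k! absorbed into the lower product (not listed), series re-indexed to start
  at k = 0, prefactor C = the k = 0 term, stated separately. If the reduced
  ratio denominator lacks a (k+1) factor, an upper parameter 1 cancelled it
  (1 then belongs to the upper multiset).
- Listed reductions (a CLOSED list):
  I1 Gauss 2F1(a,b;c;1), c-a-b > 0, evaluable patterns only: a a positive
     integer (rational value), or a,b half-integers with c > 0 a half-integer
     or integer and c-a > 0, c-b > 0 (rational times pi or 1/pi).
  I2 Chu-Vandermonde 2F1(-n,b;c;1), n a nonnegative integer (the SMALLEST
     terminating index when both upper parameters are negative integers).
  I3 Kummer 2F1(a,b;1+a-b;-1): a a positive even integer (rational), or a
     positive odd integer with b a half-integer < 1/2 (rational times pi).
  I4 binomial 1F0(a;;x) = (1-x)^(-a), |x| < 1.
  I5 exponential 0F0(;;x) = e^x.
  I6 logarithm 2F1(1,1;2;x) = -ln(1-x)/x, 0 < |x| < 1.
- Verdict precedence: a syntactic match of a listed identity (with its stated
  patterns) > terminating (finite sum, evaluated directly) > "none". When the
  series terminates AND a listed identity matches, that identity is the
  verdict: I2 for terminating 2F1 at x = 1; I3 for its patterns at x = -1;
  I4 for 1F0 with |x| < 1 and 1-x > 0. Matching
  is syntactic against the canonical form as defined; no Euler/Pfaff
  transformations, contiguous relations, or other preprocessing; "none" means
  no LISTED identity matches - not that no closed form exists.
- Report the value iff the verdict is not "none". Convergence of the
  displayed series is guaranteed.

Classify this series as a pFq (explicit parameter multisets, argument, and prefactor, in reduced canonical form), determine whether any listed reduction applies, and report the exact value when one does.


x = -2/9 here; the reduced form reads 1F0, upper {6/5}, lower {-}, C = -11/12. Verdict: this is binomial (I4) (the 1F0 binomial series: exponent -6/5, x = -2/9). Its exact value is (-11/12) * (11/9)^(-6/5).

Key observation: t_0 being -11/12, the expanded ratio factors over Q; C = -11/12, roots give parameters.
Consecutive-term ratio: r(k) = (-2/9) * (k+6/5) / [(k+1)] - rational in k. x = (-2/9); t_0 = -11/12; negate the roots.


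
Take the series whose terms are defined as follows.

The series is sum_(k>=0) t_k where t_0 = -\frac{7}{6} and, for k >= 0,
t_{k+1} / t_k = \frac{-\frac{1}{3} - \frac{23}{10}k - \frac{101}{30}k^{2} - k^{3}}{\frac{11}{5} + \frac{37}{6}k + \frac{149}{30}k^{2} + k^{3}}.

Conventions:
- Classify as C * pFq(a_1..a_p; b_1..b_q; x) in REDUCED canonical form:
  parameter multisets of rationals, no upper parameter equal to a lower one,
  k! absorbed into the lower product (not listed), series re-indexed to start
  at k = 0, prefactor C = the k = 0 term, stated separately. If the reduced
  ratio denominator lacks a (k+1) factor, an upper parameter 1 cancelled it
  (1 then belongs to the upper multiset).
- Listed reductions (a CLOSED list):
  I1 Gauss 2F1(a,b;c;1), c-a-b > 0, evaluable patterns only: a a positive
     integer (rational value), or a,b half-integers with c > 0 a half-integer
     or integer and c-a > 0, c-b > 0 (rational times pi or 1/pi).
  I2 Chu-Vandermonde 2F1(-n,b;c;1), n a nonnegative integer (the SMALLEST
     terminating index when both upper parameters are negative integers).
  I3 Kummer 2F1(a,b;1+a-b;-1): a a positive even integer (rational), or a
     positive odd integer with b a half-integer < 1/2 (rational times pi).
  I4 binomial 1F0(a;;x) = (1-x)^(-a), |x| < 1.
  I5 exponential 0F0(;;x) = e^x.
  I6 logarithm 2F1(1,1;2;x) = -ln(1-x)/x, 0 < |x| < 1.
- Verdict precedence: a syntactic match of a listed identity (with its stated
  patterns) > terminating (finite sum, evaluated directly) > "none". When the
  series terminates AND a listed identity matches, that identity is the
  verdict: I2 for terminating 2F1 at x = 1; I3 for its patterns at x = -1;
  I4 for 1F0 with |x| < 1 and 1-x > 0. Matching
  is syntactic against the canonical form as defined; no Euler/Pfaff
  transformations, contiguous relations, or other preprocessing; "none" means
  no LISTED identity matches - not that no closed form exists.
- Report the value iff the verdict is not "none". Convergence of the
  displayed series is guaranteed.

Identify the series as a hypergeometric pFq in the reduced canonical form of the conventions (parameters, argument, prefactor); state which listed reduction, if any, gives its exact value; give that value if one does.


x = -1 here; the reduced form reads 2F1, upper {\frac{1}{5}, \frac{5}{2}}, lower {\frac{33}{10}}, C = -\frac{7}{6}. Verdict: none. Every listed pattern misses the 2F1 form at -1, upper {\frac{1}{5}, \frac{5}{2}}.

Key observation: with t_0 = -\frac{7}{6}, cancel k + 2/3 from the displayed ratio first; then C = -7/6.
Consecutive-term ratio: r(k) = -1 * (k+\frac{1}{5}) (k+\frac{5}{2}) / [(k+\frac{33}{10}) (k+1)] - rational in k. x = -1; t_0 = -\frac{7}{6}; negate the roots.
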